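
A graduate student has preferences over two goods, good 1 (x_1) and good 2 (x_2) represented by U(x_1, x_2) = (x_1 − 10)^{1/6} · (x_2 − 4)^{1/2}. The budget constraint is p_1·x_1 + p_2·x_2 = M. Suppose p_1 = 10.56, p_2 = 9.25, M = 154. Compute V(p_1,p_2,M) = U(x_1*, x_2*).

MRS = (1/3)·(x_2−4)/(x_1−10). Tangency with p_1/p_2 gives x_2−4 = 3·(p_1/p_2)·(x_1−10).
Substituting into the budget: x_1* = 10 + 0.25·(M − 10·p_1 − 4·p_2)/p_1, and x_2* = 4 + 0.75·(…)/p_2.
Discretionary income = 154 − 10·10.56 − 4·9.25 = 11.4; x_1* = 10 + 0.25·11.4/10.56 = 10.2699; x_2* = 4 + 0.75·11.4/9.25 = 4.9243.
Utility at the optimum: U(10.2699, 4.9243) = 0.7729.

V = 0.7729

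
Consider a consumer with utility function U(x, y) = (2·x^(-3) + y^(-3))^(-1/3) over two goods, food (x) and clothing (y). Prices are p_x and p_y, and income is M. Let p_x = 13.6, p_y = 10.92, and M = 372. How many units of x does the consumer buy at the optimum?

x* = 15.9653

With the ratio pinned down, the budget gives x* = M/(p_x + p_y·(y/x)) and y* = (y/x)·x*.
Numerically y/x = 0.888324, so x* = 372/(13.6 + 10.92·0.888324) = 15.9653.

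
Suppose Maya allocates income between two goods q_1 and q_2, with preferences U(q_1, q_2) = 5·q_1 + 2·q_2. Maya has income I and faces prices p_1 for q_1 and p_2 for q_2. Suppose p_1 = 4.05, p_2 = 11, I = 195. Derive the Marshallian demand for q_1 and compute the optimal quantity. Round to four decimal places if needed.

Linear utility — the consumer picks whichever good has higher MU/price: 5/4.05 = 1.2346 vs 2/11 = 0.1818.
q_1 gives more utility per dollar, so spend all income on q_1: q_1* = I/p_1, q_2* = 0.
Numerically: q_1* = 48.1481, q_2* = 0.

q_1* = 48.1481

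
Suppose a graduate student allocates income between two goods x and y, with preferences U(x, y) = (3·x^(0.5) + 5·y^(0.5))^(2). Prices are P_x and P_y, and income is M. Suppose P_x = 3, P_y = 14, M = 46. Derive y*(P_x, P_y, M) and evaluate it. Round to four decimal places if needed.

MRS = MU_x/MU_y = (3/5)·(y/x)^(0.5). Set equal to P_x/P_y.
Hence y/x = ((5/3)·P_x/P_y)^(1/(0.5)), i.e. raised to the 2 power.
Substitute y = (y/x)·x into the budget: x* = M/(P_x + P_y·(y/x)).
Numerically y/x = 0.127551, so x* = 46/(3 + 14·0.127551) = 9.6119 and y* = 0.127551·9.6119 = 1.226.

y* = 1.226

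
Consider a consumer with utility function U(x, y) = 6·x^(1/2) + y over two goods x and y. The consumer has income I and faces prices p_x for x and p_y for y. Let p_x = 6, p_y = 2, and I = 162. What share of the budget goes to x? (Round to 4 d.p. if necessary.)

MU_x = 3/√x, MU_y = 1. Tangency: 3/√x = p_x/p_y.
Solve: √x = 3·p_y/p_x, so x*(p_x,p_y) = (3·p_y/p_x)², and y* = (I − p_x·x*)/p_y.
Plugging in: x* = (3·2/6)² = 1, y* = 78.
Expenditure on x: 6·1 = 6; share = 0.037.

share on x = 0.037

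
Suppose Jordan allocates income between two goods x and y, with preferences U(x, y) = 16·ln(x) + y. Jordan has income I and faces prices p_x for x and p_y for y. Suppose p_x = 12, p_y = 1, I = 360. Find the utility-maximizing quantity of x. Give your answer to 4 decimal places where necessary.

x* = 1.3333

MU_x = 16/x, MU_y = 1. Tangency: 16/x = p_x/p_y.
So x*(p_x,p_y) = 16·p_y/p_x, independent of income; and y* = (I − 16·p_y)/p_y.
At the given prices: x* = 16·1/12 = 1.3333.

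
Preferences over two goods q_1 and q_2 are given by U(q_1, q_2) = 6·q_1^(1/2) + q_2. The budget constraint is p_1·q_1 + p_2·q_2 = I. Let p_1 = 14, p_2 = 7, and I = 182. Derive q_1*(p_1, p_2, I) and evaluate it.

q_1* = 2.25

Plugging in: q_1* = (3·7/14)² = 2.25.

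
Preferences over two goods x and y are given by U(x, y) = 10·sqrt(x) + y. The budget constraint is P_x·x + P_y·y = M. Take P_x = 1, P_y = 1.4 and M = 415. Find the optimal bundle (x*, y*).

MU_x = 5/√x, MU_y = 1. Tangency: 5/√x = P_x/P_y.
Solve: √x = 5·P_y/P_x, so x*(P_x,P_y) = (5·P_y/P_x)², and y* = (M − P_x·x*)/P_y.
Plugging in: x* = (5·1.4/1)² = 49, y* = 261.4286.

x* = 49, y* = 261.4286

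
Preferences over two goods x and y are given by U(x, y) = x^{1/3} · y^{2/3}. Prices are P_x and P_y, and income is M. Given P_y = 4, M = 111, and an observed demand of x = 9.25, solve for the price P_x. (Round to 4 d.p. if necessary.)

P_x = 4

MU_x/MU_y = (1/3·y)/(2/3·x); tangency sets this equal to P_x/P_y.
So 1/3·P_y·y = 2/3·P_x·x; combined with the budget, a share 1/3 of income goes to x.
Demand: x*(P_x,P_y,M) = 1/3·M/P_x and y* = 2/3·M/P_y.
Set x* = 9.25 in the demand function and solve for P_x: P_x = 4.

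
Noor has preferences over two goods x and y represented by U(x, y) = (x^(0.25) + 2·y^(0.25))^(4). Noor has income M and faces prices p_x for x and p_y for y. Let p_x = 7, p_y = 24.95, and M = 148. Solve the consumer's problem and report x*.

x* = 7.9796

With the ratio pinned down, the budget gives x* = M/(p_x + p_y·(y/x)) and y* = (y/x)·x*.
Numerically y/x = 0.462818, so x* = 148/(7 + 24.95·0.462818) = 7.9796.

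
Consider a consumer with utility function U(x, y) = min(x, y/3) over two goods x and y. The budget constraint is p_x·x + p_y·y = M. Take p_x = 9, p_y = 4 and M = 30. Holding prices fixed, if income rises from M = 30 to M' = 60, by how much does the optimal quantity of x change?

With perfect complements, no substitution: consume in ratio x:y = 1:3.
Budget: p_x·x + p_y·3·x = M, so (p_x + 3·p_y)·x = M.
Demand: x*(p_x,p_y,M) = M/(p_x + 3·p_y), y* = 3·M/(p_x + 3·p_y).
Here 9 + 3·4 = 21, giving x* = 1.4286.
At M' = 60: x* = 2.8571. Change: 2.8571 − 1.4286 = 1.4286.

Δx* = 1.4286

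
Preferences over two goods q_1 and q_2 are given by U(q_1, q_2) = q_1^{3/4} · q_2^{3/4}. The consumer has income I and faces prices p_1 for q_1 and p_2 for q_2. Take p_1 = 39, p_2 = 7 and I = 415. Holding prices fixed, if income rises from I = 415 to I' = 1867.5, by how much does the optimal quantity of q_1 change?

Δq_1* = 18.6218

The MRS is q_2/q_1. Set MRS = p_1/p_2.
So 0.75·p_2·q_2 = 0.75·p_1·q_1; combined with the budget, a share 0.5 of income goes to q_1.
Demand: q_1*(p_1,p_2,I) = 0.5·I/p_1 and q_2* = 0.5·I/p_2.
At p_1=39, p_2=7, I=415: q_1* = 0.5·415/39 = 5.3205.
At I' = 1867.5: q_1* = 23.9423. Change: 23.9423 − 5.3205 = 18.6218.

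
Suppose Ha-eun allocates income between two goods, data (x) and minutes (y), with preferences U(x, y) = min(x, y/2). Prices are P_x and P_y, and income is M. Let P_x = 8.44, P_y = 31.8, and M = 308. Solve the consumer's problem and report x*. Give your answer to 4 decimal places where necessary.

x* = 4.2754

Leontief preferences: the optimum is at the kink where x/1 = y/2, i.e. y = 2·x.
Budget: P_x·x + P_y·2·x = M, so (P_x + 2·P_y)·x = M.
Demand: x*(P_x,P_y,M) = M/(P_x + 2·P_y), y* = 2·M/(P_x + 2·P_y).
Here 8.44 + 2·31.8 = 72.04, giving x* = 4.2754.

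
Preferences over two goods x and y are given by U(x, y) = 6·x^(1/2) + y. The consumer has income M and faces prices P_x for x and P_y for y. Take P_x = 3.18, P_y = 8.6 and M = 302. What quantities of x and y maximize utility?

Utility is quasi-linear in y; the FOC for x is 3/√x = P_x/P_y.
Thus x* = (3·P_y/P_x)² — independent of M — with the rest of income spent on y.
Plugging in: x* = (3·8.6/3.18)² = 65.8241, y* = 10.7767.

x* = 65.8241, y* = 10.7767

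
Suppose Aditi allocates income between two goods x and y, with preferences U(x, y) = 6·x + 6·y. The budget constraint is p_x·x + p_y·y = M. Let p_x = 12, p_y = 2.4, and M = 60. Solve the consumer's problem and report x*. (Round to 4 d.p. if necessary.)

Linear utility — the consumer picks whichever good has higher MU/price: 6/12 = 0.5 vs 6/2.4 = 2.5.
y gives more utility per dollar, so spend all income on y: y* = M/p_y, x* = 0.
Numerically: x* = 0, y* = 25.

x* = 0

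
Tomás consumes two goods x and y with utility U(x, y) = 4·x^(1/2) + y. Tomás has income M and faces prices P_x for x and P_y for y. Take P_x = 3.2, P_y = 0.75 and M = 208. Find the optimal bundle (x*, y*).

x* = 0.2197, y* = 276.3958

Solve: √x = 2·P_y/P_x, so x*(P_x,P_y) = (2·P_y/P_x)², and y* = (M − P_x·x*)/P_y.
Plugging in: x* = (2·0.75/3.2)² = 0.2197, y* = 276.3958.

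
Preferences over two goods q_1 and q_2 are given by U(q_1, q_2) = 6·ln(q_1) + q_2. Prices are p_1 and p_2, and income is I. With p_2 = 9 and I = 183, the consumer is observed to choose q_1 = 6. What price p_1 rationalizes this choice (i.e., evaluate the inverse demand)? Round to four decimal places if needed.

MU_q_1 = 6/q_1, MU_q_2 = 1. Tangency: 6/q_1 = p_1/p_2.
So q_1*(p_1,p_2) = 6·p_2/p_1, independent of income; and q_2* = (I − 6·p_2)/p_2.
Set q_1* = 6 in the demand function and solve for p_1: p_1 = 9.

p_1 = 9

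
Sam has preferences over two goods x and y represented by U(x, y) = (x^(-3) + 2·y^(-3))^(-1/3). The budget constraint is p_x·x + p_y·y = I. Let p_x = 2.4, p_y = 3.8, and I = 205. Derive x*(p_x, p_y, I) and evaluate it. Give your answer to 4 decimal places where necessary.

From the CES first-order condition, (1/2)·(y/x)^(4) = p_x/p_y.
Hence y/x = (2·p_x/p_y)^(1/(4)), i.e. raised to the 0.25 power.
Substitute y = (y/x)·x into the budget: x* = I/(p_x + p_y·(y/x)).
Numerically y/x = 1.060143, so x* = 205/(2.4 + 3.8·1.060143) = 31.889.

x* = 31.889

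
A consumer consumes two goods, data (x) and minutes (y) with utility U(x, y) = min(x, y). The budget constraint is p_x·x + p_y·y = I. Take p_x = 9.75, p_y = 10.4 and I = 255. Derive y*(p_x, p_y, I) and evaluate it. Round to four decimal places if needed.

y* = 12.6551

With perfect complements, no substitution: consume in ratio x:y = 1:1.
Budget: p_x·x + p_y·x = I, so (p_x + p_y)·x = I.
Demand: x*(p_x,p_y,I) = I/(p_x + p_y), y* = I/(p_x + p_y).
Here 9.75 + 10.4 = 20.15, giving y* = 12.6551.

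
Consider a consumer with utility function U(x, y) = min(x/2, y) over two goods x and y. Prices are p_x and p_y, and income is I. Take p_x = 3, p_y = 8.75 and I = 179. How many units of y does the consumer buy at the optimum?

y* = 12.1356

Demand: x*(p_x,p_y,I) = 2·I/(2·p_x + p_y), y* = I/(2·p_x + p_y).
Here 2·3 + 8.75 = 14.75, giving y* = 12.1356.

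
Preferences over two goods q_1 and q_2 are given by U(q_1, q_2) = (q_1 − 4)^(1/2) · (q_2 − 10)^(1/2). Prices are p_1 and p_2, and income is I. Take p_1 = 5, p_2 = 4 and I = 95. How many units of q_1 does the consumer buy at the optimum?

After buying the subsistence bundle (4, 10), a share 0.5 of the remaining income goes to q_1: q_1* = 4 + 0.5·(I − 4p_1 − 10p_2)/p_1.
Discretionary income = 95 − 4·5 − 10·4 = 35; q_1* = 4 + 0.5·35/5 = 7.5.

q_1* = 7.5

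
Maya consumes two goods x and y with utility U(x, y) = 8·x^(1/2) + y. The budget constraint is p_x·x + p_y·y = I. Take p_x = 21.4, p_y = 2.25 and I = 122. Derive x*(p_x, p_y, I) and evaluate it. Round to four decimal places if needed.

x* = 0.1769

Utility is quasi-linear in y; the FOC for x is 4/√x = p_x/p_y.
Solve: √x = 4·p_y/p_x, so x*(p_x,p_y) = (4·p_y/p_x)², and y* = (I − p_x·x*)/p_y.
Plugging in: x* = (4·2.25/21.4)² = 0.1769.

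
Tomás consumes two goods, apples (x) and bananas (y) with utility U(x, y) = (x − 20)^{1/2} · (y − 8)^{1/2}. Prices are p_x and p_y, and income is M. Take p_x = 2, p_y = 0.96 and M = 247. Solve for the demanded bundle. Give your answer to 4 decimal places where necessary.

x* = 69.83, y* = 111.8125

Discretionary income = 247 − 20·2 − 8·0.96 = 199.32; x* = 20 + 0.5·199.32/2 = 69.83; y* = 8 + 0.5·199.32/0.96 = 111.8125.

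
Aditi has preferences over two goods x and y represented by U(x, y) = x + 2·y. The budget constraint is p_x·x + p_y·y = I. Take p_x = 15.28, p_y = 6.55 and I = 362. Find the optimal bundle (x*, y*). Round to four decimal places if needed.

Perfect substitutes: compare marginal utility per dollar. 1/p_x vs 2/p_y → 0.0654 vs 0.3053.
y gives more utility per dollar, so spend all income on y: y* = I/p_y, x* = 0.
Numerically: x* = 0, y* = 55.2672.

x* = 0, y* = 55.2672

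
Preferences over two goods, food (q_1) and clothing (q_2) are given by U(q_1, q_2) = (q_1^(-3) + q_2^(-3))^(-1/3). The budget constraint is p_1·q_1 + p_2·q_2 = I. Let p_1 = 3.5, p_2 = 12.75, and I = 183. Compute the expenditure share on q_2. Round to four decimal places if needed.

share on q_2 = 0.725

MRS = MU_q_1/MU_q_2 = (q_2/q_1)^(4). Set equal to p_1/p_2.
Solve for the ratio: q_2/q_1 = [p_1/p_2]^(0.25).
With the ratio pinned down, the budget gives q_1* = I/(p_1 + p_2·(q_2/q_1)) and q_2* = (q_2/q_1)·q_1*.
Numerically q_2/q_1 = 0.723835, so q_1* = 183/(3.5 + 12.75·0.723835) = 14.3767 and q_2* = 0.723835·14.3767 = 10.4064.
Expenditure on q_2: 12.75·10.4064 = 132.6814; share = 0.725.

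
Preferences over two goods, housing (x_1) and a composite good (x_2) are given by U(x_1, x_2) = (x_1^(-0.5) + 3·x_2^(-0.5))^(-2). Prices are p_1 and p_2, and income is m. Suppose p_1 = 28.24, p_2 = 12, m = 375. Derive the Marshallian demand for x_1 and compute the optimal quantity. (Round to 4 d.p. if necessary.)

x_1* = 5.1794

MU_x_1 ∝ x_1^(-1.5), MU_x_2 ∝ 3·x_2^(-1.5), so MRS = (1/3)·(x_2/x_1)^(1.5) = p_1/p_2.
Solve for the ratio: x_2/x_1 = [3·p_1/p_2]^(2/3).
With the ratio pinned down, the budget gives x_1* = m/(p_1 + p_2·(x_2/x_1)) and x_2* = (x_2/x_1)·x_1*.
Numerically x_2/x_1 = 3.680186, so x_1* = 375/(28.24 + 12·3.680186) = 5.1794.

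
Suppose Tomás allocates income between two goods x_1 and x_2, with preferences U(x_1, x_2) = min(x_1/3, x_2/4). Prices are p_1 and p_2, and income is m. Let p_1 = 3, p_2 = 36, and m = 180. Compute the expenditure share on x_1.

Leontief preferences: the optimum is at the kink where x_1/3 = x_2/4, i.e. x_2 = (4/3)·x_1.
Budget: p_1·x_1 + p_2·(4/3)·x_1 = m, so (3·p_1 + 4·p_2)·x_1 = 3·m.
Demand: x_1*(p_1,p_2,m) = 3·m/(3·p_1 + 4·p_2), x_2* = 4·m/(3·p_1 + 4·p_2).
Here 3·3 + 4·36 = 153, giving x_1* = 3.5294 and x_2* = 4.7059.
Expenditure on x_1: 3·3.5294 = 10.5882; share = 0.0588.

share on x_1 = 0.0588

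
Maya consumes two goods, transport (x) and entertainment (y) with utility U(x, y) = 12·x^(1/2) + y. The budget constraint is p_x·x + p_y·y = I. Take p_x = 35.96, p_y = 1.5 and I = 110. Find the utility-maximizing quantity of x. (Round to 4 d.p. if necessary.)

Utility is quasi-linear in y; the FOC for x is 6/√x = p_x/p_y.
Solve: √x = 6·p_y/p_x, so x*(p_x,p_y) = (6·p_y/p_x)², and y* = (I − p_x·x*)/p_y.
Plugging in: x* = (6·1.5/35.96)² = 0.0626.

x* = 0.0626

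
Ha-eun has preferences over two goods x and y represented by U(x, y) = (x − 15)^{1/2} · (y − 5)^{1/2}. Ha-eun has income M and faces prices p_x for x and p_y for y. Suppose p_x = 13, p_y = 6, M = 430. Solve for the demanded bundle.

x* = 22.8846, y* = 22.0833

Discretionary income = 430 − 15·13 − 5·6 = 205; x* = 15 + 0.5·205/13 = 22.8846; y* = 5 + 0.5·205/6 = 22.0833.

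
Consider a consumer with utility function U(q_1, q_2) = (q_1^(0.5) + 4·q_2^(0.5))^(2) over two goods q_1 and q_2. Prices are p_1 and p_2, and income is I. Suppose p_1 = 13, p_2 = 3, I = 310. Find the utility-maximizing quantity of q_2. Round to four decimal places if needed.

q_2* = 101.8641

MRS = MU_q_1/MU_q_2 = (1/4)·(q_2/q_1)^(0.5). Set equal to p_1/p_2.
Solve for the ratio: q_2/q_1 = [4·p_1/p_2]^(2).
Substitute q_2 = (q_2/q_1)·q_1 into the budget: q_1* = I/(p_1 + p_2·(q_2/q_1)).
Numerically q_2/q_1 = 300.444444, so q_1* = 310/(13 + 3·300.444444) = 0.339 and q_2* = 300.444444·0.339 = 101.8641.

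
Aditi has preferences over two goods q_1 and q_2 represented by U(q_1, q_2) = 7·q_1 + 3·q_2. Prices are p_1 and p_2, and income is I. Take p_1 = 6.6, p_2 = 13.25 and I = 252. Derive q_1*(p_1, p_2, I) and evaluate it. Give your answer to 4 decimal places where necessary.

Perfect substitutes: compare marginal utility per dollar. 7/p_1 vs 3/p_2 → 1.0606 vs 0.2264.
q_1 gives more utility per dollar, so spend all income on q_1: q_1* = I/p_1, q_2* = 0.
Numerically: q_1* = 38.1818, q_2* = 0.

q_1* = 38.1818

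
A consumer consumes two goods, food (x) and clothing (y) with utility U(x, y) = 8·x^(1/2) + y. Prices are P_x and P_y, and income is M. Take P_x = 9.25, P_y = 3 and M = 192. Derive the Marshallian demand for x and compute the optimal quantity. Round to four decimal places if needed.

x* = 1.683

Solve: √x = 4·P_y/P_x, so x*(P_x,P_y) = (4·P_y/P_x)², and y* = (M − P_x·x*)/P_y.
Plugging in: x* = (4·3/9.25)² = 1.683.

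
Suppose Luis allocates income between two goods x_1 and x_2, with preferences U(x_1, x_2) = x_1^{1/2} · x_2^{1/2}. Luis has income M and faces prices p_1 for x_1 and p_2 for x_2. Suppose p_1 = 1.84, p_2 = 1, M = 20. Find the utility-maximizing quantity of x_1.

x_1* = 5.4348

The MRS is x_2/x_1. Set MRS = p_1/p_2.
So 0.5·p_2·x_2 = 0.5·p_1·x_1; combined with the budget, a share 0.5 of income goes to x_1.
Demand: x_1*(p_1,p_2,M) = 0.5·M/p_1 and x_2* = 0.5·M/p_2.
At p_1=1.84, p_2=1, M=20: x_1* = 0.5·20/1.84 = 5.4348.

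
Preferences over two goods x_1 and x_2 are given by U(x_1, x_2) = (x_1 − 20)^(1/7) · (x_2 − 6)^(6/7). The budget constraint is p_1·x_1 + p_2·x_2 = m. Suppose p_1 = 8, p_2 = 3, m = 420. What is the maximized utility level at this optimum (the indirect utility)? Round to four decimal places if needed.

MRS = (1/6)·(x_2−6)/(x_1−20). Tangency with p_1/p_2 gives x_2−6 = 6·(p_1/p_2)·(x_1−20).
After buying the subsistence bundle (20, 6), a share 1/7 of the remaining income goes to x_1: x_1* = 20 + 1/7·(m − 20p_1 − 6p_2)/p_1.
Discretionary income = 420 − 20·8 − 6·3 = 242; x_1* = 20 + 1/7·242/8 = 24.3214; x_2* = 6 + 6/7·242/3 = 75.1429.
Utility at the optimum: U(24.3214, 75.1429) = 46.5297.

V = 46.5297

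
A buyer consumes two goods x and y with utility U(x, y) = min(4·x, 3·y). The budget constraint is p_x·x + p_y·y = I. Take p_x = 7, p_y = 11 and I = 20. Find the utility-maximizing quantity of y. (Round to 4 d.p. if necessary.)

With perfect complements, no substitution: consume in ratio x:y = 3:4.
Budget: p_x·x + p_y·(4/3)·x = I, so (3·p_x + 4·p_y)·x = 3·I.
Demand: x*(p_x,p_y,I) = 3·I/(3·p_x + 4·p_y), y* = 4·I/(3·p_x + 4·p_y).
Here 3·7 + 4·11 = 65, giving y* = 1.2308.

y* = 1.2308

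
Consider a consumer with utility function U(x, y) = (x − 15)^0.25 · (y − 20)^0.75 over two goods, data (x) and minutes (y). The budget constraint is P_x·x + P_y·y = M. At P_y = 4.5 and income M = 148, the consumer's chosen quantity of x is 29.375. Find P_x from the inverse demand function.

P_x = 0.8

MRS = (1/3)·(y−20)/(x−15). Tangency with P_x/P_y gives y−20 = 3·(P_x/P_y)·(x−15).
After buying the subsistence bundle (15, 20), a share 0.25 of the remaining income goes to x: x* = 15 + 0.25·(M − 15P_x − 20P_y)/P_x.
Set x* = 29.375 in the demand function and solve for P_x: P_x = 0.8.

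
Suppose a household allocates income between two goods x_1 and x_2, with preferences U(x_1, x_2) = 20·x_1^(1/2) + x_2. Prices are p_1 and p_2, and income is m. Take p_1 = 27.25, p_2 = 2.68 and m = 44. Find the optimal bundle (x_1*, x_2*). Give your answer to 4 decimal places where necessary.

x_1* = 0.9672, x_2* = 6.583

Set MRS = p_1/p_2: 10·x_1^(−1/2) = p_1/p_2.
Solve: √x_1 = 10·p_2/p_1, so x_1*(p_1,p_2) = (10·p_2/p_1)², and x_2* = (m − p_1·x_1*)/p_2.
Plugging in: x_1* = (10·2.68/27.25)² = 0.9672, x_2* = 6.583.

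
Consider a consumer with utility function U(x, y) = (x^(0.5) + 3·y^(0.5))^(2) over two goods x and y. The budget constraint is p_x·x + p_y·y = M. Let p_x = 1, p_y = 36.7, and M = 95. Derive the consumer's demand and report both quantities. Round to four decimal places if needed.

x* = 76.291, y* = 0.5098

MRS = MU_x/MU_y = (1/3)·(y/x)^(0.5). Set equal to p_x/p_y.
Hence y/x = (3·p_x/p_y)^(1/(0.5)), i.e. raised to the 2 power.
With the ratio pinned down, the budget gives x* = M/(p_x + p_y·(y/x)) and y* = (y/x)·x*.
Numerically y/x = 0.006682, so x* = 95/(1 + 36.7·0.006682) = 76.291 and y* = 0.006682·76.291 = 0.5098.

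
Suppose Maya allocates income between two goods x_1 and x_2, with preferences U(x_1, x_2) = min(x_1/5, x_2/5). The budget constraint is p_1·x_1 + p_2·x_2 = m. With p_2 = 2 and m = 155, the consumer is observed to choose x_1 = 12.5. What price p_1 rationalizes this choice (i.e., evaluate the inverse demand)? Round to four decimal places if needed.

With perfect complements, no substitution: consume in ratio x_1:x_2 = 5:5.
Budget: p_1·x_1 + p_2·x_1 = m, so (5·p_1 + 5·p_2)·x_1 = 5·m.
Demand: x_1*(p_1,p_2,m) = 5·m/(5·p_1 + 5·p_2), x_2* = 5·m/(5·p_1 + 5·p_2).
Set x_1* = 12.5 in the demand function and solve for p_1: p_1 = 10.4.

p_1 = 10.4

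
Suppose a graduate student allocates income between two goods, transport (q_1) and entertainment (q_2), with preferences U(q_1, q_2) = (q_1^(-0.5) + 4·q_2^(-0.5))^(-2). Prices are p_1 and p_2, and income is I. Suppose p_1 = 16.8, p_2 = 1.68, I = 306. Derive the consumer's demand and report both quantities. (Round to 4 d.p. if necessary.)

q_1* = 8.3952, q_2* = 98.1909

MRS = MU_q_1/MU_q_2 = (1/4)·(q_2/q_1)^(1.5). Set equal to p_1/p_2.
Hence q_2/q_1 = (4·p_1/p_2)^(1/(1.5)), i.e. raised to the 2/3 power.
Substitute q_2 = (q_2/q_1)·q_1 into the budget: q_1* = I/(p_1 + p_2·(q_2/q_1)).
Numerically q_2/q_1 = 11.696071, so q_1* = 306/(16.8 + 1.68·11.696071) = 8.3952 and q_2* = 11.696071·8.3952 = 98.1909.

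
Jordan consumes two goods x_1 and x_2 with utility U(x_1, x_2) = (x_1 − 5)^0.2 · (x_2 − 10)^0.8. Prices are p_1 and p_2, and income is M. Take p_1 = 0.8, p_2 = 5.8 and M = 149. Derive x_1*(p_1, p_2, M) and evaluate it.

Discretionary income = 149 − 5·0.8 − 10·5.8 = 87; x_1* = 5 + 0.2·87/0.8 = 26.75.

x_1* = 26.75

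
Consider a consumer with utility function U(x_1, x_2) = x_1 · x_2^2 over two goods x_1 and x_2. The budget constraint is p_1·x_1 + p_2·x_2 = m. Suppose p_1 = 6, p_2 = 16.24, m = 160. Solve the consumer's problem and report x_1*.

The MRS is (1/2)·x_2/x_1. Set MRS = p_1/p_2.
So p_2·x_2 = 2·p_1·x_1; combined with the budget, a share 1/3 of income goes to x_1.
Demand: x_1*(p_1,p_2,m) = 1/3·m/p_1 and x_2* = 2/3·m/p_2.
At p_1=6, p_2=16.24, m=160: x_1* = 1/3·160/6 = 8.8889.

x_1* = 8.8889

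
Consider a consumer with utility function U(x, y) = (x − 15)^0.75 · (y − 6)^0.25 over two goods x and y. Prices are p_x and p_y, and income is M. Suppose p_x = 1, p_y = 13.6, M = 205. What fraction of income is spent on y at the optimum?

This is Cobb-Douglas in (x−15, y−6): tangency gives 0.75·p_y·(y−6) = 0.25·p_x·(x−15).
After buying the subsistence bundle (15, 6), a share 0.75 of the remaining income goes to x: x* = 15 + 0.75·(M − 15p_x − 6p_y)/p_x.
Discretionary income = 205 − 15·1 − 6·13.6 = 108.4; x* = 15 + 0.75·108.4/1 = 96.3; y* = 6 + 0.25·108.4/13.6 = 7.9926.
Expenditure on y: 13.6·7.9926 = 108.7; share = 0.5302.

share on y = 0.5302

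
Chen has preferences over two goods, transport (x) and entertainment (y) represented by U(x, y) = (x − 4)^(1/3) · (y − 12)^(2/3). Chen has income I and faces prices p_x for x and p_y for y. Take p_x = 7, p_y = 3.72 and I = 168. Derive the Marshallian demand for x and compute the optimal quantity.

x* = 8.541

This is Cobb-Douglas in (x−4, y−12): tangency gives 1/3·p_y·(y−12) = 2/3·p_x·(x−4).
After buying the subsistence bundle (4, 12), a share 1/3 of the remaining income goes to x: x* = 4 + 1/3·(I − 4p_x − 12p_y)/p_x.
Discretionary income = 168 − 4·7 − 12·3.72 = 95.36; x* = 4 + 1/3·95.36/7 = 8.541.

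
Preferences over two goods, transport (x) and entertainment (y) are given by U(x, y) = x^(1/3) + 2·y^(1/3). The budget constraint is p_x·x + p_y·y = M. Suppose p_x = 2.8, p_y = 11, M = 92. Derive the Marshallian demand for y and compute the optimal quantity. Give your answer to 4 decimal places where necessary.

y* = 4.9176

MU_x ∝ x^(-2/3), MU_y ∝ 2·y^(-2/3), so MRS = (1/2)·(y/x)^(2/3) = p_x/p_y.
Solve for the ratio: y/x = [2·p_x/p_y]^(1.5).
Substitute y = (y/x)·x into the budget: x* = M/(p_x + p_y·(y/x)).
Numerically y/x = 0.363239, so x* = 92/(2.8 + 11·0.363239) = 13.5381 and y* = 0.363239·13.5381 = 4.9176.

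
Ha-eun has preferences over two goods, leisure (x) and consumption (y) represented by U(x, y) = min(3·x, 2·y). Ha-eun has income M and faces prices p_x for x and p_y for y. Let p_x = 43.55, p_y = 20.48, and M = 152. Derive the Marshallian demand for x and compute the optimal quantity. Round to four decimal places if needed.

x* = 2.0466

Here 2·43.55 + 3·20.48 = 148.54, giving x* = 2.0466.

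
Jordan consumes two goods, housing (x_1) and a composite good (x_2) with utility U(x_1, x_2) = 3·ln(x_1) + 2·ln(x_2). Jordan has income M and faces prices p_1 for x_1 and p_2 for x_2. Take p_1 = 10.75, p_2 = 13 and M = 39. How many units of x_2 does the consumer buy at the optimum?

x_2* = 1.2

The MRS is (3/2)·x_2/x_1. Set MRS = p_1/p_2.
So 3·p_2·x_2 = 2·p_1·x_1; combined with the budget, a share 0.6 of income goes to x_1.
Demand: x_1*(p_1,p_2,M) = 0.6·M/p_1 and x_2* = 0.4·M/p_2.
At p_1=10.75, p_2=13, M=39: x_2* = 0.4·39/13 = 1.2.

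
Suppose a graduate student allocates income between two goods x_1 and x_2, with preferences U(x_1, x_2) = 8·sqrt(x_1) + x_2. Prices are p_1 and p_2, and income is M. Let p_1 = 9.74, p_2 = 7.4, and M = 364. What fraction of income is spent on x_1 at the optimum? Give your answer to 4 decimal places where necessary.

Utility is quasi-linear in x_2; the FOC for x_1 is 4/√x_1 = p_1/p_2.
Thus x_1* = (4·p_2/p_1)² — independent of M — with the rest of income spent on x_2.
Plugging in: x_1* = (4·7.4/9.74)² = 9.2356, x_2* = 37.0331.
Expenditure on x_1: 9.74·9.2356 = 89.9548; share = 0.2471.

share on x_1 = 0.2471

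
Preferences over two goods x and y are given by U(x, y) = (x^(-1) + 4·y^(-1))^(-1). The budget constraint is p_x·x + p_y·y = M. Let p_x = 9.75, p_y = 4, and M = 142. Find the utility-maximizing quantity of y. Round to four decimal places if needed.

MRS = MU_x/MU_y = (1/4)·(y/x)^(2). Set equal to p_x/p_y.
Hence y/x = (4·p_x/p_y)^(1/(2)), i.e. raised to the 0.5 power.
With the ratio pinned down, the budget gives x* = M/(p_x + p_y·(y/x)) and y* = (y/x)·x*.
Numerically y/x = 3.122499, so x* = 142/(9.75 + 4·3.122499) = 6.3849 and y* = 3.122499·6.3849 = 19.9368.

y* = 19.9368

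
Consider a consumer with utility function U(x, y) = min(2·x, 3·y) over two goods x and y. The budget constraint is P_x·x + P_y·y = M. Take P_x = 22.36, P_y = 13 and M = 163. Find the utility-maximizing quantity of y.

y* = 3.5024

Here 3·22.36 + 2·13 = 93.08, giving y* = 3.5024.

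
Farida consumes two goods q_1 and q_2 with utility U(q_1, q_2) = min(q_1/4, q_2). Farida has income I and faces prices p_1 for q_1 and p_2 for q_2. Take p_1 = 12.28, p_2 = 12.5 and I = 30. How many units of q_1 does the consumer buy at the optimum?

Leontief preferences: the optimum is at the kink where q_1/4 = q_2/1, i.e. q_2 = (1/4)·q_1.
Budget: p_1·q_1 + p_2·(1/4)·q_1 = I, so (4·p_1 + p_2)·q_1 = 4·I.
Demand: q_1*(p_1,p_2,I) = 4·I/(4·p_1 + p_2), q_2* = I/(4·p_1 + p_2).
Here 4·12.28 + 12.5 = 61.62, giving q_1* = 1.9474.

q_1* = 1.9474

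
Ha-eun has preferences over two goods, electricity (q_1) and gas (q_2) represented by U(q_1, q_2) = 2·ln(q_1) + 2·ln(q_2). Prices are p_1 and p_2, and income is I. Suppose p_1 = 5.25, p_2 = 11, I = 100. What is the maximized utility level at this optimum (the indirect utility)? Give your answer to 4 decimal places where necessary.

At p_1=5.25, p_2=11, I=100: q_1* = 0.5·100/5.25 = 9.5238, q_2* = 4.5455.
Utility at the optimum: U(9.5238, 4.5455) = 7.5358.

V = 7.5358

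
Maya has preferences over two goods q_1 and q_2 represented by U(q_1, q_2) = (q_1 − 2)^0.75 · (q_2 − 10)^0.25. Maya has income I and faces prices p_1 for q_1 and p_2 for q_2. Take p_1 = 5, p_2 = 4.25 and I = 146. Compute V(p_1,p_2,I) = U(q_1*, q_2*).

V = 11.0986

This is Cobb-Douglas in (q_1−2, q_2−10): tangency gives 0.75·p_2·(q_2−10) = 0.25·p_1·(q_1−2).
After buying the subsistence bundle (2, 10), a share 0.75 of the remaining income goes to q_1: q_1* = 2 + 0.75·(I − 2p_1 − 10p_2)/p_1.
Discretionary income = 146 − 2·5 − 10·4.25 = 93.5; q_1* = 2 + 0.75·93.5/5 = 16.025; q_2* = 10 + 0.25·93.5/4.25 = 15.5.
Utility at the optimum: U(16.025, 15.5) = 11.0986.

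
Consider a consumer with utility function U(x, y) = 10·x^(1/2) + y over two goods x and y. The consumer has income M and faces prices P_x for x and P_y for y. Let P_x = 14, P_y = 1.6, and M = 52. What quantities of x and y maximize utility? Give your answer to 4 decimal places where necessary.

MU_x = 5/√x, MU_y = 1. Tangency: 5/√x = P_x/P_y.
Solve: √x = 5·P_y/P_x, so x*(P_x,P_y) = (5·P_y/P_x)², and y* = (M − P_x·x*)/P_y.
Plugging in: x* = (5·1.6/14)² = 0.3265, y* = 29.6429.

x* = 0.3265, y* = 29.6429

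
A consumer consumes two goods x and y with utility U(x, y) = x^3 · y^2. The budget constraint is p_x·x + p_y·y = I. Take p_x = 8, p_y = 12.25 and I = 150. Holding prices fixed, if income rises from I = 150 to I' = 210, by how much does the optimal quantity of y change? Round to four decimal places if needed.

The MRS is (3/2)·y/x. Set MRS = p_x/p_y.
Rearranging, p_y·y = (2/3)·p_x·x. Substituting into the budget gives p_x·x·(1 + (2/3)) = I.
Demand: x*(p_x,p_y,I) = 0.6·I/p_x and y* = 0.4·I/p_y.
At p_x=8, p_y=12.25, I=150: y* = 0.4·150/12.25 = 4.898.
At I' = 210: y* = 6.8571. Change: 6.8571 − 4.898 = 1.9592.

Δy* = 1.9592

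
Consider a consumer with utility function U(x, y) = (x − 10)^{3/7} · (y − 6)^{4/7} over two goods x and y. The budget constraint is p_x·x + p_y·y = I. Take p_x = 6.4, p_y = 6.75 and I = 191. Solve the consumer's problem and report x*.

x* = 15.7924

Let x' = x−10, y' = y−6. MRS = (3/4)·y'/x' = p_x/p_y.
After buying the subsistence bundle (10, 6), a share 3/7 of the remaining income goes to x: x* = 10 + 3/7·(I − 10p_x − 6p_y)/p_x.
Discretionary income = 191 − 10·6.4 − 6·6.75 = 86.5; x* = 10 + 3/7·86.5/6.4 = 15.7924.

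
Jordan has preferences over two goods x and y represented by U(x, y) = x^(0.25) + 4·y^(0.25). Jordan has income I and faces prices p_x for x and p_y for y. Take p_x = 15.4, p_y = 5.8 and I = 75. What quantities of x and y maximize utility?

MU_x ∝ x^(-0.75), MU_y ∝ 4·y^(-0.75), so MRS = (1/4)·(y/x)^(0.75) = p_x/p_y.
Solve for the ratio: y/x = [4·p_x/p_y]^(4/3).
Substitute y = (y/x)·x into the budget: x* = I/(p_x + p_y·(y/x)).
Numerically y/x = 23.345524, so x* = 75/(15.4 + 5.8·23.345524) = 0.4973 and y* = 23.345524·0.4973 = 11.6105.

x* = 0.4973, y* = 11.6105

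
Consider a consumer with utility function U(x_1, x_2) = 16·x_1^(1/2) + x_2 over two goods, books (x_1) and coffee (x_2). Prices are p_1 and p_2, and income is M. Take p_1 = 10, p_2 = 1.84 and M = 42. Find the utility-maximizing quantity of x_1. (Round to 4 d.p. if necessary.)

x_1* = 2.1668

Utility is quasi-linear in x_2; the FOC for x_1 is 8/√x_1 = p_1/p_2.
Thus x_1* = (8·p_2/p_1)² — independent of M — with the rest of income spent on x_2.
Plugging in: x_1* = (8·1.84/10)² = 2.1668.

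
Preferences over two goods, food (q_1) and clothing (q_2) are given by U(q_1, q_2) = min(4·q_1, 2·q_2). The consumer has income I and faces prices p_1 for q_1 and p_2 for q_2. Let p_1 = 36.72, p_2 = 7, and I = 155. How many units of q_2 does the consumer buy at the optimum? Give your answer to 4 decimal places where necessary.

q_2* = 6.112

With perfect complements, no substitution: consume in ratio q_1:q_2 = 2:4.
Budget: p_1·q_1 + p_2·2·q_1 = I, so (2·p_1 + 4·p_2)·q_1 = 2·I.
Demand: q_1*(p_1,p_2,I) = 2·I/(2·p_1 + 4·p_2), q_2* = 4·I/(2·p_1 + 4·p_2).
Here 2·36.72 + 4·7 = 101.44, giving q_2* = 6.112.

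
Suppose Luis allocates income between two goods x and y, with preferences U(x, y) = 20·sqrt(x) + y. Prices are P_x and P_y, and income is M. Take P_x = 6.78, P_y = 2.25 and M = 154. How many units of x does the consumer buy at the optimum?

MU_x = 10/√x, MU_y = 1. Tangency: 10/√x = P_x/P_y.
Thus x* = (10·P_y/P_x)² — independent of M — with the rest of income spent on y.
Plugging in: x* = (10·2.25/6.78)² = 11.013.

x* = 11.013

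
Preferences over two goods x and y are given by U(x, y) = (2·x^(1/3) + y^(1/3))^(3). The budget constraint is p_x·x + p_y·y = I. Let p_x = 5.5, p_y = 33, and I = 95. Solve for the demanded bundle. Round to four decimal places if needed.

x* = 15.0941, y* = 0.3631

MRS = MU_x/MU_y = 2·(y/x)^(2/3). Set equal to p_x/p_y.
Solve for the ratio: y/x = [(1/2)·p_x/p_y]^(1.5).
With the ratio pinned down, the budget gives x* = I/(p_x + p_y·(y/x)) and y* = (y/x)·x*.
Numerically y/x = 0.024056, so x* = 95/(5.5 + 33·0.024056) = 15.0941 and y* = 0.024056·15.0941 = 0.3631.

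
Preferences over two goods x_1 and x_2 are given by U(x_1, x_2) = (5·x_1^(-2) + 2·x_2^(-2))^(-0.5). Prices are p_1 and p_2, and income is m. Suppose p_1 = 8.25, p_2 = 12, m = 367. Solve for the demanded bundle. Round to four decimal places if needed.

Numerically x_2/x_1 = 0.650296, so x_1* = 367/(8.25 + 12·0.650296) = 22.861 and x_2* = 0.650296·22.861 = 14.8664.

x_1* = 22.861, x_2* = 14.8664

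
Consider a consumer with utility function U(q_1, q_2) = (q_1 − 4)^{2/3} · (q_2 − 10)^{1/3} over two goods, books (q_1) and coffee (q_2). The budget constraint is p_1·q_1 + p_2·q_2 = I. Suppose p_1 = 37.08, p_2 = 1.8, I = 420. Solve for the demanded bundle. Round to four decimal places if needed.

q_1* = 8.5609, q_2* = 56.9778

This is Cobb-Douglas in (q_1−4, q_2−10): tangency gives 2/3·p_2·(q_2−10) = 1/3·p_1·(q_1−4).
Substituting into the budget: q_1* = 4 + 2/3·(I − 4·p_1 − 10·p_2)/p_1, and q_2* = 10 + 1/3·(…)/p_2.
Discretionary income = 420 − 4·37.08 − 10·1.8 = 253.68; q_1* = 4 + 2/3·253.68/37.08 = 8.5609; q_2* = 10 + 1/3·253.68/1.8 = 56.9778.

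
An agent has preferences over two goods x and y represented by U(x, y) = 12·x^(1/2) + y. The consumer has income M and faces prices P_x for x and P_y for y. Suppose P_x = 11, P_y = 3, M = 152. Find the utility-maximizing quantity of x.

x* = 2.6777

Set MRS = P_x/P_y: 6·x^(−1/2) = P_x/P_y.
Solve: √x = 6·P_y/P_x, so x*(P_x,P_y) = (6·P_y/P_x)², and y* = (M − P_x·x*)/P_y.
Plugging in: x* = (6·3/11)² = 2.6777.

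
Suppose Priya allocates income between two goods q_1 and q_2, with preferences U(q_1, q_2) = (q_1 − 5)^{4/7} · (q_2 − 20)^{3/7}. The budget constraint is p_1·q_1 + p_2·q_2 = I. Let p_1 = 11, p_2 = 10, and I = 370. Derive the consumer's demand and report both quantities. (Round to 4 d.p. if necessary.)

q_1* = 10.974, q_2* = 24.9286

This is Cobb-Douglas in (q_1−5, q_2−20): tangency gives 4/7·p_2·(q_2−20) = 3/7·p_1·(q_1−5).
After buying the subsistence bundle (5, 20), a share 4/7 of the remaining income goes to q_1: q_1* = 5 + 4/7·(I − 5p_1 − 20p_2)/p_1.
Discretionary income = 370 − 5·11 − 20·10 = 115; q_1* = 5 + 4/7·115/11 = 10.974; q_2* = 20 + 3/7·115/10 = 24.9286.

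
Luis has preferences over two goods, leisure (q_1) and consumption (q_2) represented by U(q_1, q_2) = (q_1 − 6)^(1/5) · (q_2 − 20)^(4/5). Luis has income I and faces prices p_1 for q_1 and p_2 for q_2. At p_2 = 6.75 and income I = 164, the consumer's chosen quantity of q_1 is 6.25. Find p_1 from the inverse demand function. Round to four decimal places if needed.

Let q_1' = q_1−6, q_2' = q_2−20. MRS = (1/4)·q_2'/q_1' = p_1/p_2.
Substituting into the budget: q_1* = 6 + 0.2·(I − 6·p_1 − 20·p_2)/p_1, and q_2* = 20 + 0.8·(…)/p_2.
Set q_1* = 6.25 in the demand function and solve for p_1: p_1 = 4.

p_1 = 4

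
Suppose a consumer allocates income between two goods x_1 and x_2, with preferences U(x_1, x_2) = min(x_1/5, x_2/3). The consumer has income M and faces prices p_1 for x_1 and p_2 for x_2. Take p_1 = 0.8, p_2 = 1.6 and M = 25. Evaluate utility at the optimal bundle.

Leontief preferences: the optimum is at the kink where x_1/5 = x_2/3, i.e. x_2 = (3/5)·x_1.
Budget: p_1·x_1 + p_2·(3/5)·x_1 = M, so (5·p_1 + 3·p_2)·x_1 = 5·M.
Demand: x_1*(p_1,p_2,M) = 5·M/(5·p_1 + 3·p_2), x_2* = 3·M/(5·p_1 + 3·p_2).
Here 5·0.8 + 3·1.6 = 8.8, giving x_1* = 14.2045 and x_2* = 8.5227.
Utility at the optimum: U(14.2045, 8.5227) = 2.8409.

V = 2.8409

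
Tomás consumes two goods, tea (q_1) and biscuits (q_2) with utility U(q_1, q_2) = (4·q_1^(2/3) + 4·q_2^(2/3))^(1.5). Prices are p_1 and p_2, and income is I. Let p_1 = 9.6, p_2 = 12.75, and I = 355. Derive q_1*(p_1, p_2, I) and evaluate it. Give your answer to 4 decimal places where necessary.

q_1* = 23.5999

MU_q_1 ∝ 4·q_1^(-1/3), MU_q_2 ∝ 4·q_2^(-1/3), so MRS = (q_2/q_1)^(1/3) = p_1/p_2.
Solve for the ratio: q_2/q_1 = [p_1/p_2]^(3).
Substitute q_2 = (q_2/q_1)·q_1 into the budget: q_1* = I/(p_1 + p_2·(q_2/q_1)).
Numerically q_2/q_1 = 0.426858, so q_1* = 355/(9.6 + 12.75·0.426858) = 23.5999.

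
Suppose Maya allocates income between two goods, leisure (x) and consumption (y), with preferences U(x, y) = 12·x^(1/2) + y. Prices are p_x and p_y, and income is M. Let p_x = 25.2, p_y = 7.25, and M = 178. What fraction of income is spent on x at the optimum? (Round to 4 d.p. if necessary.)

share on x = 0.4218

Utility is quasi-linear in y; the FOC for x is 6/√x = p_x/p_y.
Solve: √x = 6·p_y/p_x, so x*(p_x,p_y) = (6·p_y/p_x)², and y* = (M − p_x·x*)/p_y.
Plugging in: x* = (6·7.25/25.2)² = 2.9797, y* = 14.1946.
Expenditure on x: 25.2·2.9797 = 75.0893; share = 0.4218.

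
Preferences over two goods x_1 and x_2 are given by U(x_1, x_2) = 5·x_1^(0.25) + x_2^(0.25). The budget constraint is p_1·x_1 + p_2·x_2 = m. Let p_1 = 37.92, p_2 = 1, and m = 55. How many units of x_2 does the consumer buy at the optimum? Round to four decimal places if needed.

MU_x_1 ∝ 5·x_1^(-0.75), MU_x_2 ∝ x_2^(-0.75), so MRS = 5·(x_2/x_1)^(0.75) = p_1/p_2.
Solve for the ratio: x_2/x_1 = [(1/5)·p_1/p_2]^(4/3).
With the ratio pinned down, the budget gives x_1* = m/(p_1 + p_2·(x_2/x_1)) and x_2* = (x_2/x_1)·x_1*.
Numerically x_2/x_1 = 14.900394, so x_1* = 55/(37.92 + 1·14.900394) = 1.0413 and x_2* = 14.900394·1.0413 = 15.5153.

x_2* = 15.5153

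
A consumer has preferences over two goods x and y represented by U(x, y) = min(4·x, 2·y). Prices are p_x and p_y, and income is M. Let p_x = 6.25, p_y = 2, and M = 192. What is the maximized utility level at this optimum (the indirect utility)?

V = 74.9268

Leontief preferences: the optimum is at the kink where x/2 = y/4, i.e. y = 2·x.
Budget: p_x·x + p_y·2·x = M, so (2·p_x + 4·p_y)·x = 2·M.
Demand: x*(p_x,p_y,M) = 2·M/(2·p_x + 4·p_y), y* = 4·M/(2·p_x + 4·p_y).
Here 2·6.25 + 4·2 = 20.5, giving x* = 18.7317 and y* = 37.4634.
Utility at the optimum: U(18.7317, 37.4634) = 74.9268.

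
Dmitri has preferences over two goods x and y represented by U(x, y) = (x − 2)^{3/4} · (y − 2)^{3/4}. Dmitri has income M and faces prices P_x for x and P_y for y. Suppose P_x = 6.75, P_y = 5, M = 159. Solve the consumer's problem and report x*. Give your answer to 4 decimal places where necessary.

MRS = (y−2)/(x−2). Tangency with P_x/P_y gives y−2 = (P_x/P_y)·(x−2).
Substituting into the budget: x* = 2 + 0.5·(M − 2·P_x − 2·P_y)/P_x, and y* = 2 + 0.5·(…)/P_y.
Discretionary income = 159 − 2·6.75 − 2·5 = 135.5; x* = 2 + 0.5·135.5/6.75 = 12.037.

x* = 12.037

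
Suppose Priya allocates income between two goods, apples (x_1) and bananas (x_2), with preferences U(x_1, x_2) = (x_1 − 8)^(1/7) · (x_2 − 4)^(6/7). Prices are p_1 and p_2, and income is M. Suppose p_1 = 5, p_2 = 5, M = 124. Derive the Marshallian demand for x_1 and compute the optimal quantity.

x_1* = 9.8286

Let x_1' = x_1−8, x_2' = x_2−4. MRS = (1/6)·x_2'/x_1' = p_1/p_2.
Substituting into the budget: x_1* = 8 + 1/7·(M − 8·p_1 − 4·p_2)/p_1, and x_2* = 4 + 6/7·(…)/p_2.
Discretionary income = 124 − 8·5 − 4·5 = 64; x_1* = 8 + 1/7·64/5 = 9.8286.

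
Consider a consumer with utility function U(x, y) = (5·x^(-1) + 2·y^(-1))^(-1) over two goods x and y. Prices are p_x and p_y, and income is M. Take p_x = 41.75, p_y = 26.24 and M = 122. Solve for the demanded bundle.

x* = 1.9463, y* = 1.5527

MU_x ∝ 5·x^(-2), MU_y ∝ 2·y^(-2), so MRS = (5/2)·(y/x)^(2) = p_x/p_y.
Solve for the ratio: y/x = [(2/5)·p_x/p_y]^(0.5).
With the ratio pinned down, the budget gives x* = M/(p_x + p_y·(y/x)) and y* = (y/x)·x*.
Numerically y/x = 0.797767, so x* = 122/(41.75 + 26.24·0.797767) = 1.9463 and y* = 0.797767·1.9463 = 1.5527.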